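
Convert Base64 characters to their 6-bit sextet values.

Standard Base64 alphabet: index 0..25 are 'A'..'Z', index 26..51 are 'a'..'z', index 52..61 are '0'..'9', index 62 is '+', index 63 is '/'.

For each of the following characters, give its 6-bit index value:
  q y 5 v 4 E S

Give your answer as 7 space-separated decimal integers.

'q': a..z range, 26 + ord('q') − ord('a') = 42
'y': a..z range, 26 + ord('y') − ord('a') = 50
'5': 0..9 range, 52 + ord('5') − ord('0') = 57
'v': a..z range, 26 + ord('v') − ord('a') = 47
'4': 0..9 range, 52 + ord('4') − ord('0') = 56
'E': A..Z range, ord('E') − ord('A') = 4
'S': A..Z range, ord('S') − ord('A') = 18

Answer: 42 50 57 47 56 4 18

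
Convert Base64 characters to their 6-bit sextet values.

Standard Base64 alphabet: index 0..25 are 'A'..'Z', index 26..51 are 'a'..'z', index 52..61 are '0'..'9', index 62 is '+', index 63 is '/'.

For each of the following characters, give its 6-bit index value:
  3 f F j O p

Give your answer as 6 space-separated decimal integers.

Answer: 55 31 5 35 14 41

Derivation:
'3': 0..9 range, 52 + ord('3') − ord('0') = 55
'f': a..z range, 26 + ord('f') − ord('a') = 31
'F': A..Z range, ord('F') − ord('A') = 5
'j': a..z range, 26 + ord('j') − ord('a') = 35
'O': A..Z range, ord('O') − ord('A') = 14
'p': a..z range, 26 + ord('p') − ord('a') = 41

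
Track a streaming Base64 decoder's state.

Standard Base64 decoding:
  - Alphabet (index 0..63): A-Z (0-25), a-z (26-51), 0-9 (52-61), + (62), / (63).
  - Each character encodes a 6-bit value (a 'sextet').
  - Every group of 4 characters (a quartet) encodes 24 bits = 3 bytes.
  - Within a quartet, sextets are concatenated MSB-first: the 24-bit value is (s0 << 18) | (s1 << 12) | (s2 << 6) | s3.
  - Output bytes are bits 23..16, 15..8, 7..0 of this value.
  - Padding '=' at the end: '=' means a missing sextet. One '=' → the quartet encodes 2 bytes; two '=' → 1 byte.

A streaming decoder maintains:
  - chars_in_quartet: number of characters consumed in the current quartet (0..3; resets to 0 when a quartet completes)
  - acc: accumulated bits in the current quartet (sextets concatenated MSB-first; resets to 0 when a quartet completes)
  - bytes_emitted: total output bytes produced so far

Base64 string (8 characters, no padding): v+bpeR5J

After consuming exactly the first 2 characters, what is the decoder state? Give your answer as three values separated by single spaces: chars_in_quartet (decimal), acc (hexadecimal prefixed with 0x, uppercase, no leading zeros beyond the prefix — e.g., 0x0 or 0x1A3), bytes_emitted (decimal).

After char 0 ('v'=47): chars_in_quartet=1 acc=0x2F bytes_emitted=0
After char 1 ('+'=62): chars_in_quartet=2 acc=0xBFE bytes_emitted=0

Answer: 2 0xBFE 0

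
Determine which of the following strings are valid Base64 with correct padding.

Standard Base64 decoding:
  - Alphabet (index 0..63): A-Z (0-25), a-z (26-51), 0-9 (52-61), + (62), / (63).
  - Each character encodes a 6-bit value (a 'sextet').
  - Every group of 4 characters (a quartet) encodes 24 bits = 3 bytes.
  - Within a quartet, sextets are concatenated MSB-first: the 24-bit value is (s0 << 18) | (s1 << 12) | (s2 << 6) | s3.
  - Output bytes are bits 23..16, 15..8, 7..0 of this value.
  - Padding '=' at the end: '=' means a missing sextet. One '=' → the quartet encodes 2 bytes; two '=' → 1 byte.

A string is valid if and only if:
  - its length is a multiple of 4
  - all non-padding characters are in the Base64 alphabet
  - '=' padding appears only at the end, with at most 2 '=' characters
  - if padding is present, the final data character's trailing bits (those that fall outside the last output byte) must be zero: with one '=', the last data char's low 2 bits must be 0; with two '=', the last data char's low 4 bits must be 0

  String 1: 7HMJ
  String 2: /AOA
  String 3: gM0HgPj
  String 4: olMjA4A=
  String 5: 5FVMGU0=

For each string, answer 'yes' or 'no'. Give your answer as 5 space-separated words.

Answer: yes yes no yes yes

Derivation:
String 1: '7HMJ' → valid
String 2: '/AOA' → valid
String 3: 'gM0HgPj' → invalid (len=7 not mult of 4)
String 4: 'olMjA4A=' → valid
String 5: '5FVMGU0=' → valid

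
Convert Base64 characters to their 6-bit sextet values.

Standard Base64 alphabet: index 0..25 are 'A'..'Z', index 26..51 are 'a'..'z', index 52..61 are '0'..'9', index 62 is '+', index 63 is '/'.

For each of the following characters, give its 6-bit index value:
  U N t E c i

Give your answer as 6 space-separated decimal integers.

Answer: 20 13 45 4 28 34

Derivation:
'U': A..Z range, ord('U') − ord('A') = 20
'N': A..Z range, ord('N') − ord('A') = 13
't': a..z range, 26 + ord('t') − ord('a') = 45
'E': A..Z range, ord('E') − ord('A') = 4
'c': a..z range, 26 + ord('c') − ord('a') = 28
'i': a..z range, 26 + ord('i') − ord('a') = 34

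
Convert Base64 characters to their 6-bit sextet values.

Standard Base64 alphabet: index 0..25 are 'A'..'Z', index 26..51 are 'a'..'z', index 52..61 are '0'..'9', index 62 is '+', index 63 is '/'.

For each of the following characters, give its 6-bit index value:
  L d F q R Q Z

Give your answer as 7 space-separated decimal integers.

'L': A..Z range, ord('L') − ord('A') = 11
'd': a..z range, 26 + ord('d') − ord('a') = 29
'F': A..Z range, ord('F') − ord('A') = 5
'q': a..z range, 26 + ord('q') − ord('a') = 42
'R': A..Z range, ord('R') − ord('A') = 17
'Q': A..Z range, ord('Q') − ord('A') = 16
'Z': A..Z range, ord('Z') − ord('A') = 25

Answer: 11 29 5 42 17 16 25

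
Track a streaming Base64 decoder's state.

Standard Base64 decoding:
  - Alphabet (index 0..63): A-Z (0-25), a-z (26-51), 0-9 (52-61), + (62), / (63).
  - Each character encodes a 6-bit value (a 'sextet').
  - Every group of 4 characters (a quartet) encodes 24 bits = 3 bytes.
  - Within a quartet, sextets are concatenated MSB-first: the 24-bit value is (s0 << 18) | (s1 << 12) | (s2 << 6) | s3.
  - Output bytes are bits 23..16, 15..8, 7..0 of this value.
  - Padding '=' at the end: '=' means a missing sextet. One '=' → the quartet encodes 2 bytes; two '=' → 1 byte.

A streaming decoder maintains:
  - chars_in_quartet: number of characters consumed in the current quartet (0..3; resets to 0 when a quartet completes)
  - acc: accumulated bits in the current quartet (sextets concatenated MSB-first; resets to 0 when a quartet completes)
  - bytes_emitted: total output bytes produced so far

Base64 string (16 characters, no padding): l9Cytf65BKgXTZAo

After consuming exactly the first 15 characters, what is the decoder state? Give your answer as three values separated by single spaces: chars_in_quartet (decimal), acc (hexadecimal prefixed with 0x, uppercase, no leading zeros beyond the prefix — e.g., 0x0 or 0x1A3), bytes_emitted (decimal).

Answer: 3 0x13640 9

Derivation:
After char 0 ('l'=37): chars_in_quartet=1 acc=0x25 bytes_emitted=0
After char 1 ('9'=61): chars_in_quartet=2 acc=0x97D bytes_emitted=0
After char 2 ('C'=2): chars_in_quartet=3 acc=0x25F42 bytes_emitted=0
After char 3 ('y'=50): chars_in_quartet=4 acc=0x97D0B2 -> emit 97 D0 B2, reset; bytes_emitted=3
After char 4 ('t'=45): chars_in_quartet=1 acc=0x2D bytes_emitted=3
After char 5 ('f'=31): chars_in_quartet=2 acc=0xB5F bytes_emitted=3
After char 6 ('6'=58): chars_in_quartet=3 acc=0x2D7FA bytes_emitted=3
After char 7 ('5'=57): chars_in_quartet=4 acc=0xB5FEB9 -> emit B5 FE B9, reset; bytes_emitted=6
After char 8 ('B'=1): chars_in_quartet=1 acc=0x1 bytes_emitted=6
After char 9 ('K'=10): chars_in_quartet=2 acc=0x4A bytes_emitted=6
After char 10 ('g'=32): chars_in_quartet=3 acc=0x12A0 bytes_emitted=6
After char 11 ('X'=23): chars_in_quartet=4 acc=0x4A817 -> emit 04 A8 17, reset; bytes_emitted=9
After char 12 ('T'=19): chars_in_quartet=1 acc=0x13 bytes_emitted=9
After char 13 ('Z'=25): chars_in_quartet=2 acc=0x4D9 bytes_emitted=9
After char 14 ('A'=0): chars_in_quartet=3 acc=0x13640 bytes_emitted=9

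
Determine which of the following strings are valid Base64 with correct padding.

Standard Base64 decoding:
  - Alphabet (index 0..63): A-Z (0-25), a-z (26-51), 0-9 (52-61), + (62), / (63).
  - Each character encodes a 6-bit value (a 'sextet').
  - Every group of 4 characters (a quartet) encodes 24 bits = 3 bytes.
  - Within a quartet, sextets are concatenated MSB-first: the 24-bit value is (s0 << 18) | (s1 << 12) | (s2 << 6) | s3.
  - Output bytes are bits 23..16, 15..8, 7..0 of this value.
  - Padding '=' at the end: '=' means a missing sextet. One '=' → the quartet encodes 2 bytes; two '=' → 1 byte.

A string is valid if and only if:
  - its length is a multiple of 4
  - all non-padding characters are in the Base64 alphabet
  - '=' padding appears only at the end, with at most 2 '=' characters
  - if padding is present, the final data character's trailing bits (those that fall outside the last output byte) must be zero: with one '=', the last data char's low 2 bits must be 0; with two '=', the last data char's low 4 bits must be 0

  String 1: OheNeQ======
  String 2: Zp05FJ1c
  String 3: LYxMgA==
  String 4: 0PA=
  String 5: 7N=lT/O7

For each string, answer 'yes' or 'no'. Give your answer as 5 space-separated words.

String 1: 'OheNeQ======' → invalid (6 pad chars (max 2))
String 2: 'Zp05FJ1c' → valid
String 3: 'LYxMgA==' → valid
String 4: '0PA=' → valid
String 5: '7N=lT/O7' → invalid (bad char(s): ['=']; '=' in middle)

Answer: no yes yes yes no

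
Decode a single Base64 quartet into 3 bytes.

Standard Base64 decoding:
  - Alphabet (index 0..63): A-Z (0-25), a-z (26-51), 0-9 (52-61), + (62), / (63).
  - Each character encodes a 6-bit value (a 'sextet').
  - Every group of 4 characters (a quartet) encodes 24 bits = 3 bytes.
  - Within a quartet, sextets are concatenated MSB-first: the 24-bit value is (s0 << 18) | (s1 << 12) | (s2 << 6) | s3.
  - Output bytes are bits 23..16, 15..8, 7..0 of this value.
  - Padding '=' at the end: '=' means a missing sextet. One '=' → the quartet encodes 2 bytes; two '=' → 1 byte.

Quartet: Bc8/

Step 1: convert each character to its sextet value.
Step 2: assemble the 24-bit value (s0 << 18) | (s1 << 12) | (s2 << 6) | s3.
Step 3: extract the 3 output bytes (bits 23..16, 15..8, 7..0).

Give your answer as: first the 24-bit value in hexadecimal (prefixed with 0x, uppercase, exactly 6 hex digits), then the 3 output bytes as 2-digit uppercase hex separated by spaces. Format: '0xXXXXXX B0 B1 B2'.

Answer: 0x05CF3F 05 CF 3F

Derivation:
Sextets: B=1, c=28, 8=60, /=63
24-bit: (1<<18) | (28<<12) | (60<<6) | 63
      = 0x040000 | 0x01C000 | 0x000F00 | 0x00003F
      = 0x05CF3F
Bytes: (v>>16)&0xFF=05, (v>>8)&0xFF=CF, v&0xFF=3F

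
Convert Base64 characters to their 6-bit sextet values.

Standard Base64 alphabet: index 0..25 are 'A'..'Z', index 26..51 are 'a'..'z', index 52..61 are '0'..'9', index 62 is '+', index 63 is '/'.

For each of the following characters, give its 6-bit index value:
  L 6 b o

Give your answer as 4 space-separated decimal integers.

'L': A..Z range, ord('L') − ord('A') = 11
'6': 0..9 range, 52 + ord('6') − ord('0') = 58
'b': a..z range, 26 + ord('b') − ord('a') = 27
'o': a..z range, 26 + ord('o') − ord('a') = 40

Answer: 11 58 27 40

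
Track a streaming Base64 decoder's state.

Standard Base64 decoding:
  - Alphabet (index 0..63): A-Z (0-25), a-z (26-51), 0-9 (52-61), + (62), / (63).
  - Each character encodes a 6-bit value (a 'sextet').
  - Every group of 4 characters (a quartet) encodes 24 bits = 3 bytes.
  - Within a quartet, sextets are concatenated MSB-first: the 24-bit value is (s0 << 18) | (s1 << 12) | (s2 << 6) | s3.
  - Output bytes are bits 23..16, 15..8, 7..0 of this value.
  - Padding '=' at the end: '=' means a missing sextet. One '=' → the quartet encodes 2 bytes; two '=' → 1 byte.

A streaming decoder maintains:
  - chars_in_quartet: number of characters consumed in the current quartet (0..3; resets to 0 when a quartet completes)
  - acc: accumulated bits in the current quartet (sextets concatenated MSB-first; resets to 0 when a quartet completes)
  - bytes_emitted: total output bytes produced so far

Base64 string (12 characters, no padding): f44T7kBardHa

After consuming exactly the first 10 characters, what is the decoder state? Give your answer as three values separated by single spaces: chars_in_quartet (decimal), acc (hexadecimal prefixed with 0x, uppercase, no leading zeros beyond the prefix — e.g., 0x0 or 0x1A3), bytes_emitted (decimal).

After char 0 ('f'=31): chars_in_quartet=1 acc=0x1F bytes_emitted=0
After char 1 ('4'=56): chars_in_quartet=2 acc=0x7F8 bytes_emitted=0
After char 2 ('4'=56): chars_in_quartet=3 acc=0x1FE38 bytes_emitted=0
After char 3 ('T'=19): chars_in_quartet=4 acc=0x7F8E13 -> emit 7F 8E 13, reset; bytes_emitted=3
After char 4 ('7'=59): chars_in_quartet=1 acc=0x3B bytes_emitted=3
After char 5 ('k'=36): chars_in_quartet=2 acc=0xEE4 bytes_emitted=3
After char 6 ('B'=1): chars_in_quartet=3 acc=0x3B901 bytes_emitted=3
After char 7 ('a'=26): chars_in_quartet=4 acc=0xEE405A -> emit EE 40 5A, reset; bytes_emitted=6
After char 8 ('r'=43): chars_in_quartet=1 acc=0x2B bytes_emitted=6
After char 9 ('d'=29): chars_in_quartet=2 acc=0xADD bytes_emitted=6

Answer: 2 0xADD 6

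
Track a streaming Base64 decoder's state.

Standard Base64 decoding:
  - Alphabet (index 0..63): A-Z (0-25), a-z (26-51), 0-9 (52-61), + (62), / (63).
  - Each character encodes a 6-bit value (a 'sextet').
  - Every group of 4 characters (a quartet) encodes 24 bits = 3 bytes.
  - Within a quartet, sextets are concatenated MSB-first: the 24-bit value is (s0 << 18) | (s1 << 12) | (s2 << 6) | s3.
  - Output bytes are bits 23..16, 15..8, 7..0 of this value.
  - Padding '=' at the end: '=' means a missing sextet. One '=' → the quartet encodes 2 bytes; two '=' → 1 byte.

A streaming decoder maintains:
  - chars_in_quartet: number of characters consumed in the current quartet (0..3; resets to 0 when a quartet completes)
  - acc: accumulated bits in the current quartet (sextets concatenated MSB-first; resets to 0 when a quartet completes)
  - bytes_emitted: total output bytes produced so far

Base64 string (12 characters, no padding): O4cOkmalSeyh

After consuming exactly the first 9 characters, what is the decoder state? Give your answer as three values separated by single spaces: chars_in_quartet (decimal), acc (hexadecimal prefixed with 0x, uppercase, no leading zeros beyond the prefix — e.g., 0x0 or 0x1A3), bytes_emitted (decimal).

Answer: 1 0x12 6

Derivation:
After char 0 ('O'=14): chars_in_quartet=1 acc=0xE bytes_emitted=0
After char 1 ('4'=56): chars_in_quartet=2 acc=0x3B8 bytes_emitted=0
After char 2 ('c'=28): chars_in_quartet=3 acc=0xEE1C bytes_emitted=0
After char 3 ('O'=14): chars_in_quartet=4 acc=0x3B870E -> emit 3B 87 0E, reset; bytes_emitted=3
After char 4 ('k'=36): chars_in_quartet=1 acc=0x24 bytes_emitted=3
After char 5 ('m'=38): chars_in_quartet=2 acc=0x926 bytes_emitted=3
After char 6 ('a'=26): chars_in_quartet=3 acc=0x2499A bytes_emitted=3
After char 7 ('l'=37): chars_in_quartet=4 acc=0x9266A5 -> emit 92 66 A5, reset; bytes_emitted=6
After char 8 ('S'=18): chars_in_quartet=1 acc=0x12 bytes_emitted=6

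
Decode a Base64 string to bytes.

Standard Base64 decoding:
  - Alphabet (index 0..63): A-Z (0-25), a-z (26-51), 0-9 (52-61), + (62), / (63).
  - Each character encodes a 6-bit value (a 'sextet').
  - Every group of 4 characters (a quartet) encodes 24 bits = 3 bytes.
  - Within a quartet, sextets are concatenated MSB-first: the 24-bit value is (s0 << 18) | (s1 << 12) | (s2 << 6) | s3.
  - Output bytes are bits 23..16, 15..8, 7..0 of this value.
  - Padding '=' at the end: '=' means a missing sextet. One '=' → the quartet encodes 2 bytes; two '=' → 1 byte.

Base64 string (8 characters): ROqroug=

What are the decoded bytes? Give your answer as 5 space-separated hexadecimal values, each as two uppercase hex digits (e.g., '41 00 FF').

After char 0 ('R'=17): chars_in_quartet=1 acc=0x11 bytes_emitted=0
After char 1 ('O'=14): chars_in_quartet=2 acc=0x44E bytes_emitted=0
After char 2 ('q'=42): chars_in_quartet=3 acc=0x113AA bytes_emitted=0
After char 3 ('r'=43): chars_in_quartet=4 acc=0x44EAAB -> emit 44 EA AB, reset; bytes_emitted=3
After char 4 ('o'=40): chars_in_quartet=1 acc=0x28 bytes_emitted=3
After char 5 ('u'=46): chars_in_quartet=2 acc=0xA2E bytes_emitted=3
After char 6 ('g'=32): chars_in_quartet=3 acc=0x28BA0 bytes_emitted=3
Padding '=': partial quartet acc=0x28BA0 -> emit A2 E8; bytes_emitted=5

Answer: 44 EA AB A2 E8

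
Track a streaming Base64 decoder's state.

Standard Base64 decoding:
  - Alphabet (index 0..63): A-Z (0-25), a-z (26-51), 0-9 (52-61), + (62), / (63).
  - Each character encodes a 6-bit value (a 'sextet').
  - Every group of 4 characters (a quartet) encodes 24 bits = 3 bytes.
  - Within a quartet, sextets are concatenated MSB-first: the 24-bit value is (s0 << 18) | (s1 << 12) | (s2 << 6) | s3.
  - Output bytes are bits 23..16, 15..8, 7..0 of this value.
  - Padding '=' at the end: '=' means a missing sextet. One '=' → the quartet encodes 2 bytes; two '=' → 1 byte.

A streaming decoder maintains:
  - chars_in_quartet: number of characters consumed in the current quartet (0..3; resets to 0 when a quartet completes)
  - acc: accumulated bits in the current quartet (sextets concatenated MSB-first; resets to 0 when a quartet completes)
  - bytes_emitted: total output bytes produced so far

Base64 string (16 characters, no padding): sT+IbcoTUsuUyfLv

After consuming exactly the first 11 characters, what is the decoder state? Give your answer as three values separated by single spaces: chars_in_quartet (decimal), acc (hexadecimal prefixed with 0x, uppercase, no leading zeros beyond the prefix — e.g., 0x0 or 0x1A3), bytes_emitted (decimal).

Answer: 3 0x14B2E 6

Derivation:
After char 0 ('s'=44): chars_in_quartet=1 acc=0x2C bytes_emitted=0
After char 1 ('T'=19): chars_in_quartet=2 acc=0xB13 bytes_emitted=0
After char 2 ('+'=62): chars_in_quartet=3 acc=0x2C4FE bytes_emitted=0
After char 3 ('I'=8): chars_in_quartet=4 acc=0xB13F88 -> emit B1 3F 88, reset; bytes_emitted=3
After char 4 ('b'=27): chars_in_quartet=1 acc=0x1B bytes_emitted=3
After char 5 ('c'=28): chars_in_quartet=2 acc=0x6DC bytes_emitted=3
After char 6 ('o'=40): chars_in_quartet=3 acc=0x1B728 bytes_emitted=3
After char 7 ('T'=19): chars_in_quartet=4 acc=0x6DCA13 -> emit 6D CA 13, reset; bytes_emitted=6
After char 8 ('U'=20): chars_in_quartet=1 acc=0x14 bytes_emitted=6
After char 9 ('s'=44): chars_in_quartet=2 acc=0x52C bytes_emitted=6
After char 10 ('u'=46): chars_in_quartet=3 acc=0x14B2E bytes_emitted=6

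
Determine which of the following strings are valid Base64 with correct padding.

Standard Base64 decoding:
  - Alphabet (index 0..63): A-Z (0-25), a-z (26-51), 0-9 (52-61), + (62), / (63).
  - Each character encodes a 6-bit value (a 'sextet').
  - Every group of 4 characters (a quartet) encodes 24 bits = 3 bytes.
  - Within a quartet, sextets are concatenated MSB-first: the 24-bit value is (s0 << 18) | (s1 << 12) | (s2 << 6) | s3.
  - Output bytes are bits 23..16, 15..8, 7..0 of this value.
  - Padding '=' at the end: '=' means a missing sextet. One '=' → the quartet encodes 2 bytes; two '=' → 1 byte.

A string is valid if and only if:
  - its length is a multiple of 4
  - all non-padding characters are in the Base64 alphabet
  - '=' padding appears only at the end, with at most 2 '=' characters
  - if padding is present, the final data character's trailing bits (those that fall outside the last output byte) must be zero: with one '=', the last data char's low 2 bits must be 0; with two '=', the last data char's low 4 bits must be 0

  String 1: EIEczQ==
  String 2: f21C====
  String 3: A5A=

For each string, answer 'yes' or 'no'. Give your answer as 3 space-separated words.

Answer: yes no yes

Derivation:
String 1: 'EIEczQ==' → valid
String 2: 'f21C====' → invalid (4 pad chars (max 2))
String 3: 'A5A=' → valid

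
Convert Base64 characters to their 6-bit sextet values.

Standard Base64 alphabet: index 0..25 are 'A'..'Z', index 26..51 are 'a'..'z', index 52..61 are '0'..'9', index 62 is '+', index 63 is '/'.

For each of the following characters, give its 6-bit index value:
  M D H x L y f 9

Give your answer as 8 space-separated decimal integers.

Answer: 12 3 7 49 11 50 31 61

Derivation:
'M': A..Z range, ord('M') − ord('A') = 12
'D': A..Z range, ord('D') − ord('A') = 3
'H': A..Z range, ord('H') − ord('A') = 7
'x': a..z range, 26 + ord('x') − ord('a') = 49
'L': A..Z range, ord('L') − ord('A') = 11
'y': a..z range, 26 + ord('y') − ord('a') = 50
'f': a..z range, 26 + ord('f') − ord('a') = 31
'9': 0..9 range, 52 + ord('9') − ord('0') = 61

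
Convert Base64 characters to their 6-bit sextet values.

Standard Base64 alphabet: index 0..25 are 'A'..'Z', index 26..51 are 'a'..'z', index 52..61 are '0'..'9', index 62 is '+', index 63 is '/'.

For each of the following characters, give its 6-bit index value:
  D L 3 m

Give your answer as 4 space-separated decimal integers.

Answer: 3 11 55 38

Derivation:
'D': A..Z range, ord('D') − ord('A') = 3
'L': A..Z range, ord('L') − ord('A') = 11
'3': 0..9 range, 52 + ord('3') − ord('0') = 55
'm': a..z range, 26 + ord('m') − ord('a') = 38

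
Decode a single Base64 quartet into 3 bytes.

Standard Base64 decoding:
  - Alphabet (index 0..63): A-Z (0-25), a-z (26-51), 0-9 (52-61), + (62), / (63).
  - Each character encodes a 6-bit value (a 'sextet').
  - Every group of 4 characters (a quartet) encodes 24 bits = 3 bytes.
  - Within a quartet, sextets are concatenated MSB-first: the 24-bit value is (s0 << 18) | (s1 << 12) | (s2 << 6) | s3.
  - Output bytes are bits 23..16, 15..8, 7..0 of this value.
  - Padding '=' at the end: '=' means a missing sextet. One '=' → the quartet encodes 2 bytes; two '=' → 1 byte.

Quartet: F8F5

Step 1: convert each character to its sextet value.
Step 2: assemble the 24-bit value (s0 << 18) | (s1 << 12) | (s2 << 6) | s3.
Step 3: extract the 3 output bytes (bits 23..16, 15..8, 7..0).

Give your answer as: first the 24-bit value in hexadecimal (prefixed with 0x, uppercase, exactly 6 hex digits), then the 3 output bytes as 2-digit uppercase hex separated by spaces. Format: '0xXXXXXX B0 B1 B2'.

Answer: 0x17C179 17 C1 79

Derivation:
Sextets: F=5, 8=60, F=5, 5=57
24-bit: (5<<18) | (60<<12) | (5<<6) | 57
      = 0x140000 | 0x03C000 | 0x000140 | 0x000039
      = 0x17C179
Bytes: (v>>16)&0xFF=17, (v>>8)&0xFF=C1, v&0xFF=79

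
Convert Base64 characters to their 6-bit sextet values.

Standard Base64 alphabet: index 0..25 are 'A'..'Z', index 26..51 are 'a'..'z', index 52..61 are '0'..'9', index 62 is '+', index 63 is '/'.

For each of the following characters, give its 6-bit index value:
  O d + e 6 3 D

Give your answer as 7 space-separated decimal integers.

'O': A..Z range, ord('O') − ord('A') = 14
'd': a..z range, 26 + ord('d') − ord('a') = 29
'+': index 62
'e': a..z range, 26 + ord('e') − ord('a') = 30
'6': 0..9 range, 52 + ord('6') − ord('0') = 58
'3': 0..9 range, 52 + ord('3') − ord('0') = 55
'D': A..Z range, ord('D') − ord('A') = 3

Answer: 14 29 62 30 58 55 3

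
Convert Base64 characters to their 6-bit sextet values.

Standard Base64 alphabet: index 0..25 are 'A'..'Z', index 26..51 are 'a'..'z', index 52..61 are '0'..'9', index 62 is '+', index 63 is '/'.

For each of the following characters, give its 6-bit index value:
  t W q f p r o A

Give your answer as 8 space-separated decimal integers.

't': a..z range, 26 + ord('t') − ord('a') = 45
'W': A..Z range, ord('W') − ord('A') = 22
'q': a..z range, 26 + ord('q') − ord('a') = 42
'f': a..z range, 26 + ord('f') − ord('a') = 31
'p': a..z range, 26 + ord('p') − ord('a') = 41
'r': a..z range, 26 + ord('r') − ord('a') = 43
'o': a..z range, 26 + ord('o') − ord('a') = 40
'A': A..Z range, ord('A') − ord('A') = 0

Answer: 45 22 42 31 41 43 40 0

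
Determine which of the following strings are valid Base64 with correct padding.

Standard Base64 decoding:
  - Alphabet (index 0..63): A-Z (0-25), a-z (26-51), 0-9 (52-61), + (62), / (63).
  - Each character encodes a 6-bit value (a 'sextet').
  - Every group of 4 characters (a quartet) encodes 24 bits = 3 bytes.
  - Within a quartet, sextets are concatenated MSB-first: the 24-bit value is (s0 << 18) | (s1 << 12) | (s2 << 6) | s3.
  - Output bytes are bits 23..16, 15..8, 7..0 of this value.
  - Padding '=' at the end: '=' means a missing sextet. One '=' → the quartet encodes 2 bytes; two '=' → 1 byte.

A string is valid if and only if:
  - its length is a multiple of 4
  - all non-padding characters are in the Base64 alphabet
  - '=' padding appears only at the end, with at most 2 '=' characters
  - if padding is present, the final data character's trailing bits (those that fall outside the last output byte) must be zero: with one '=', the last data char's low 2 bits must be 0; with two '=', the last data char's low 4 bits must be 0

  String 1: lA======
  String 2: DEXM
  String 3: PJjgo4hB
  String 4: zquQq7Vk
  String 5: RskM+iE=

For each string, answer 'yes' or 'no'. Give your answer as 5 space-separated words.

String 1: 'lA======' → invalid (6 pad chars (max 2))
String 2: 'DEXM' → valid
String 3: 'PJjgo4hB' → valid
String 4: 'zquQq7Vk' → valid
String 5: 'RskM+iE=' → valid

Answer: no yes yes yes yes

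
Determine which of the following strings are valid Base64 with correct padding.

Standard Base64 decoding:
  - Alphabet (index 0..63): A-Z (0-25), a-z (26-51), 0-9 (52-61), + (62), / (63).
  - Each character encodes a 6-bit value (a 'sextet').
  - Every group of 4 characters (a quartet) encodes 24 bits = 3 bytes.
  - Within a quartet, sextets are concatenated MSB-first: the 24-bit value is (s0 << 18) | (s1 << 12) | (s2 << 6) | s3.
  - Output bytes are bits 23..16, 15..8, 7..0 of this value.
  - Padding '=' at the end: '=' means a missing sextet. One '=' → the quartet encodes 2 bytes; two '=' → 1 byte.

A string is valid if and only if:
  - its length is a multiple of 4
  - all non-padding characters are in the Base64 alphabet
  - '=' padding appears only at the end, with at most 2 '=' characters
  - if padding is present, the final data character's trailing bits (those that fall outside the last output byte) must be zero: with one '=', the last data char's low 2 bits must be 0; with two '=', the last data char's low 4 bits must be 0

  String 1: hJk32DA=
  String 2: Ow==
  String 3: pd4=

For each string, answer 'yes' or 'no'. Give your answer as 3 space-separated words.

String 1: 'hJk32DA=' → valid
String 2: 'Ow==' → valid
String 3: 'pd4=' → valid

Answer: yes yes yes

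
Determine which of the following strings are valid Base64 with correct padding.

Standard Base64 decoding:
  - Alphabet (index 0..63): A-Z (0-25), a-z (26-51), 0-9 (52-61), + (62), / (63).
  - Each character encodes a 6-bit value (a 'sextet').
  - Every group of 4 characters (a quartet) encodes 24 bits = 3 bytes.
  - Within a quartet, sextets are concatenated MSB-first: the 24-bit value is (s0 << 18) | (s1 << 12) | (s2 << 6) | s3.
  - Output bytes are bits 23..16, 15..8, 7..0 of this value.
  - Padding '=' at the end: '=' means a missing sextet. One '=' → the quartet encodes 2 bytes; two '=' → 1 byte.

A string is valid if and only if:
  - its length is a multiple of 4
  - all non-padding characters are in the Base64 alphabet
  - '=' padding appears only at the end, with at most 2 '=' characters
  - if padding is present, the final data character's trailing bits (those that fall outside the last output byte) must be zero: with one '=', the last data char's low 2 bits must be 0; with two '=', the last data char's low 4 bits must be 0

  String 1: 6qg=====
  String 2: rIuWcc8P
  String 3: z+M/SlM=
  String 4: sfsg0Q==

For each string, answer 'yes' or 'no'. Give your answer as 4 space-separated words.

Answer: no yes yes yes

Derivation:
String 1: '6qg=====' → invalid (5 pad chars (max 2))
String 2: 'rIuWcc8P' → valid
String 3: 'z+M/SlM=' → valid
String 4: 'sfsg0Q==' → valid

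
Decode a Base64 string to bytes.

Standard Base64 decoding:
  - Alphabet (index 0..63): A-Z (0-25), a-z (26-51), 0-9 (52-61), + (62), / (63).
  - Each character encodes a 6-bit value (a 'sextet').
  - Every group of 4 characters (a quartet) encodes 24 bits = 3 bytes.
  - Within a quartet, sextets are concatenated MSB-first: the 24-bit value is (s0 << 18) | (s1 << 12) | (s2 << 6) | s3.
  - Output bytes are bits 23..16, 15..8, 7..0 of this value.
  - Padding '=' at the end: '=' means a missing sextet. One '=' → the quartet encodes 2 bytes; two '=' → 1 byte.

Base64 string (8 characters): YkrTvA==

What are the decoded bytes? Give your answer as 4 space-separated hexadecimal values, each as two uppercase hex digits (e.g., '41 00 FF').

Answer: 62 4A D3 BC

Derivation:
After char 0 ('Y'=24): chars_in_quartet=1 acc=0x18 bytes_emitted=0
After char 1 ('k'=36): chars_in_quartet=2 acc=0x624 bytes_emitted=0
After char 2 ('r'=43): chars_in_quartet=3 acc=0x1892B bytes_emitted=0
After char 3 ('T'=19): chars_in_quartet=4 acc=0x624AD3 -> emit 62 4A D3, reset; bytes_emitted=3
After char 4 ('v'=47): chars_in_quartet=1 acc=0x2F bytes_emitted=3
After char 5 ('A'=0): chars_in_quartet=2 acc=0xBC0 bytes_emitted=3
Padding '==': partial quartet acc=0xBC0 -> emit BC; bytes_emitted=4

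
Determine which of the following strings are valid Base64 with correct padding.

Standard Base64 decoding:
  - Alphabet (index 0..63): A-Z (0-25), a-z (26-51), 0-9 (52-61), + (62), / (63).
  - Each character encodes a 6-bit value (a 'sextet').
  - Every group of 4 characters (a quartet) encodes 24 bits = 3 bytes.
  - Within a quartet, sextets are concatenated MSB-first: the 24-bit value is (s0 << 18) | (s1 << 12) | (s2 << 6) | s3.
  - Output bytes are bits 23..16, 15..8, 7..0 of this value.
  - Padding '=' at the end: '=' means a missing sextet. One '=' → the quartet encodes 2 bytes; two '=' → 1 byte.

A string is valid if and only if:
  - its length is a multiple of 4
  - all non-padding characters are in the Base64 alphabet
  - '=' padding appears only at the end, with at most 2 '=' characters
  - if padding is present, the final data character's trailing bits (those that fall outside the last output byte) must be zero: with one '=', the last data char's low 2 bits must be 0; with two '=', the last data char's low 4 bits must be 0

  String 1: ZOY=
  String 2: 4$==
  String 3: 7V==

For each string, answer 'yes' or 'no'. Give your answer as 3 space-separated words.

String 1: 'ZOY=' → valid
String 2: '4$==' → invalid (bad char(s): ['$'])
String 3: '7V==' → invalid (bad trailing bits)

Answer: yes no no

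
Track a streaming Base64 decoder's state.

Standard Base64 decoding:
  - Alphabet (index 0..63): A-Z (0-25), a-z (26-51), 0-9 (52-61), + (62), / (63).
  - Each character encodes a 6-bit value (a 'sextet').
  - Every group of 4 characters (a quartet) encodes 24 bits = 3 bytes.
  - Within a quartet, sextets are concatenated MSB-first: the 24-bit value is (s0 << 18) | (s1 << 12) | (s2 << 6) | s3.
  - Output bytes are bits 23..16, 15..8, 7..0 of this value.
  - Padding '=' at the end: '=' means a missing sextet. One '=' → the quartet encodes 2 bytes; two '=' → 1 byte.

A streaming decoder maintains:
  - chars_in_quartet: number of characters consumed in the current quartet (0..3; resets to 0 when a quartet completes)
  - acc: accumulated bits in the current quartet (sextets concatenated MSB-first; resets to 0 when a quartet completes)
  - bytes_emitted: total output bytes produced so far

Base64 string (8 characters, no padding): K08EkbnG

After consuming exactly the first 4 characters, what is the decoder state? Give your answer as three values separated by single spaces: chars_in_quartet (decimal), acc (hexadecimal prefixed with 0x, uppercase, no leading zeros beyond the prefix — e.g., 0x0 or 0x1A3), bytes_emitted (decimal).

Answer: 0 0x0 3

Derivation:
After char 0 ('K'=10): chars_in_quartet=1 acc=0xA bytes_emitted=0
After char 1 ('0'=52): chars_in_quartet=2 acc=0x2B4 bytes_emitted=0
After char 2 ('8'=60): chars_in_quartet=3 acc=0xAD3C bytes_emitted=0
After char 3 ('E'=4): chars_in_quartet=4 acc=0x2B4F04 -> emit 2B 4F 04, reset; bytes_emitted=3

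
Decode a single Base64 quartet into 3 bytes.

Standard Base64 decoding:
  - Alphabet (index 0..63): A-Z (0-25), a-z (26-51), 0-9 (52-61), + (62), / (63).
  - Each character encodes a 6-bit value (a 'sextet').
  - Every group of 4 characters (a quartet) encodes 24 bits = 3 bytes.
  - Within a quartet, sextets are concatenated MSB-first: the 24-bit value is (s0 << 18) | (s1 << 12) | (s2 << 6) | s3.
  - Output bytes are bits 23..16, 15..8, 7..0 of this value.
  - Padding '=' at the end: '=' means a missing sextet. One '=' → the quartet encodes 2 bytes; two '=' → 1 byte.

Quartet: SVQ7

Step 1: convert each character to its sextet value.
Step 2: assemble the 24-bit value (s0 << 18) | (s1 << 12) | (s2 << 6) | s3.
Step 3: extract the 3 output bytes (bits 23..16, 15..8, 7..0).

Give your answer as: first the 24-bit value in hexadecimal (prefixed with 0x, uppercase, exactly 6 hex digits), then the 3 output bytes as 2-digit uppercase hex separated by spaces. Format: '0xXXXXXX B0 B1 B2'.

Sextets: S=18, V=21, Q=16, 7=59
24-bit: (18<<18) | (21<<12) | (16<<6) | 59
      = 0x480000 | 0x015000 | 0x000400 | 0x00003B
      = 0x49543B
Bytes: (v>>16)&0xFF=49, (v>>8)&0xFF=54, v&0xFF=3B

Answer: 0x49543B 49 54 3B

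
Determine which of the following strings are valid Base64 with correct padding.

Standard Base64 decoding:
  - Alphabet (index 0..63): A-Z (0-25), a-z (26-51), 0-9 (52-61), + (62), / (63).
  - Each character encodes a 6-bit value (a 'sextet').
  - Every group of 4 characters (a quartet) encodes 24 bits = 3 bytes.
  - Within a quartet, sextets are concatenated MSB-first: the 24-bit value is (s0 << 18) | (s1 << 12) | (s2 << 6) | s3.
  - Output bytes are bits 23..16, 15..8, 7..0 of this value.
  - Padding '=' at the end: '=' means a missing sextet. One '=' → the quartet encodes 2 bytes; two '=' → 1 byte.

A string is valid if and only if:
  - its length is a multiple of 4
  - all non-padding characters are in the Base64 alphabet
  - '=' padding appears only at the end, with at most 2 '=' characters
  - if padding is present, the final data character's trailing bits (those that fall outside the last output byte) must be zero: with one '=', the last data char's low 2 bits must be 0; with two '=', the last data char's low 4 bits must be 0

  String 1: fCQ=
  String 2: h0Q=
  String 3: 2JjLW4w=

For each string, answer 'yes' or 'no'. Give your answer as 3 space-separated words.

String 1: 'fCQ=' → valid
String 2: 'h0Q=' → valid
String 3: '2JjLW4w=' → valid

Answer: yes yes yes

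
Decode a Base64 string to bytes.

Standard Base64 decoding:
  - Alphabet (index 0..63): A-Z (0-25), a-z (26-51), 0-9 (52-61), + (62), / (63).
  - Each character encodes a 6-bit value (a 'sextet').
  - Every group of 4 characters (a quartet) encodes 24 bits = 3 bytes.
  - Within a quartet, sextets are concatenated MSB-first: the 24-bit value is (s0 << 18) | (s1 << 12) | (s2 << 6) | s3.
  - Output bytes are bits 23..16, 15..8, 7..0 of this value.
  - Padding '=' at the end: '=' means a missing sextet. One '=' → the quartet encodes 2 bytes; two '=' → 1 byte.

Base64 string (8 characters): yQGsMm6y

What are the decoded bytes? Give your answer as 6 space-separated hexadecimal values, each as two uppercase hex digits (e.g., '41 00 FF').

After char 0 ('y'=50): chars_in_quartet=1 acc=0x32 bytes_emitted=0
After char 1 ('Q'=16): chars_in_quartet=2 acc=0xC90 bytes_emitted=0
After char 2 ('G'=6): chars_in_quartet=3 acc=0x32406 bytes_emitted=0
After char 3 ('s'=44): chars_in_quartet=4 acc=0xC901AC -> emit C9 01 AC, reset; bytes_emitted=3
After char 4 ('M'=12): chars_in_quartet=1 acc=0xC bytes_emitted=3
After char 5 ('m'=38): chars_in_quartet=2 acc=0x326 bytes_emitted=3
After char 6 ('6'=58): chars_in_quartet=3 acc=0xC9BA bytes_emitted=3
After char 7 ('y'=50): chars_in_quartet=4 acc=0x326EB2 -> emit 32 6E B2, reset; bytes_emitted=6

Answer: C9 01 AC 32 6E B2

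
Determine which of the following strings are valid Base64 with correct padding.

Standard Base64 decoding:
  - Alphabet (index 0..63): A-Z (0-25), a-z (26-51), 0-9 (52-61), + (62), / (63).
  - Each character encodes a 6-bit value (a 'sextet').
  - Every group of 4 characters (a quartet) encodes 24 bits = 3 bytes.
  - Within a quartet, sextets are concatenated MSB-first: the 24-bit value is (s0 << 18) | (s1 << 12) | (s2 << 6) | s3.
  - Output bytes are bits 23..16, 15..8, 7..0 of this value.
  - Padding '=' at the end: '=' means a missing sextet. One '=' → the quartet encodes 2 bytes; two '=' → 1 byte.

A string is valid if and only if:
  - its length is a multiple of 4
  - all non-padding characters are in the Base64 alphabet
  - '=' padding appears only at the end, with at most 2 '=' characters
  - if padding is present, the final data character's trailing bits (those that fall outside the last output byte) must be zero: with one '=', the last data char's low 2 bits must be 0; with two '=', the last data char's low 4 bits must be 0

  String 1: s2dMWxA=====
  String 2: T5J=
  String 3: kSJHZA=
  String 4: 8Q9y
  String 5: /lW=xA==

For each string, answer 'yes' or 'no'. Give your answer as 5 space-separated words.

String 1: 's2dMWxA=====' → invalid (5 pad chars (max 2))
String 2: 'T5J=' → invalid (bad trailing bits)
String 3: 'kSJHZA=' → invalid (len=7 not mult of 4)
String 4: '8Q9y' → valid
String 5: '/lW=xA==' → invalid (bad char(s): ['=']; '=' in middle)

Answer: no no no yes no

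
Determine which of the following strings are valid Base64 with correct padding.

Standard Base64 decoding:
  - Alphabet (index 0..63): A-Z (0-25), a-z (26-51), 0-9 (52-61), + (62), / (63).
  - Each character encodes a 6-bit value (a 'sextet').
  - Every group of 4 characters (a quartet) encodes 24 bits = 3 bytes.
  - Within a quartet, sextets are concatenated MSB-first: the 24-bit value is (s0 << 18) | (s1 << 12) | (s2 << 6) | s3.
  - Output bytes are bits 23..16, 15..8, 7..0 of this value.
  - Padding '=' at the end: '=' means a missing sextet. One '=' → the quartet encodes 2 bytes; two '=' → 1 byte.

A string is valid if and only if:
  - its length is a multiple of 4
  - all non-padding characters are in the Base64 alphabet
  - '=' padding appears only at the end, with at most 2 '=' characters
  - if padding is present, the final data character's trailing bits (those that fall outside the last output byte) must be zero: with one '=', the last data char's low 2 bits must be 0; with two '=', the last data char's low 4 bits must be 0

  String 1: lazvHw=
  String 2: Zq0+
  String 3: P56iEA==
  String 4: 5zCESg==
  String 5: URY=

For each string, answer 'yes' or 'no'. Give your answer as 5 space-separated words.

Answer: no yes yes yes yes

Derivation:
String 1: 'lazvHw=' → invalid (len=7 not mult of 4)
String 2: 'Zq0+' → valid
String 3: 'P56iEA==' → valid
String 4: '5zCESg==' → valid
String 5: 'URY=' → valid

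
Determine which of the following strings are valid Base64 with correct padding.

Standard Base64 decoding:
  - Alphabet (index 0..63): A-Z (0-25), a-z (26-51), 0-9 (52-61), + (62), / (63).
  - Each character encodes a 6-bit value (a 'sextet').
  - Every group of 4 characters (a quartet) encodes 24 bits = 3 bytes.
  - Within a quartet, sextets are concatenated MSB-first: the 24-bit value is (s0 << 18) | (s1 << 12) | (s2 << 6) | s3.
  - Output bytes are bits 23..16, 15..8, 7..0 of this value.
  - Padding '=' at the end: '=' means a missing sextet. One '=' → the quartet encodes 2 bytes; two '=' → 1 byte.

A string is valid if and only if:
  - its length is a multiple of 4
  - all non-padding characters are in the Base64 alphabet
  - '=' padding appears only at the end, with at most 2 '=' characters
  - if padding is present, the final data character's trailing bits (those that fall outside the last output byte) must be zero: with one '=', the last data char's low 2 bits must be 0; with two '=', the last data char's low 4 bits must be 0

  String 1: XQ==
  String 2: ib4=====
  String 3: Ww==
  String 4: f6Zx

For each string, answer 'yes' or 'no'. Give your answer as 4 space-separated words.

Answer: yes no yes yes

Derivation:
String 1: 'XQ==' → valid
String 2: 'ib4=====' → invalid (5 pad chars (max 2))
String 3: 'Ww==' → valid
String 4: 'f6Zx' → valid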